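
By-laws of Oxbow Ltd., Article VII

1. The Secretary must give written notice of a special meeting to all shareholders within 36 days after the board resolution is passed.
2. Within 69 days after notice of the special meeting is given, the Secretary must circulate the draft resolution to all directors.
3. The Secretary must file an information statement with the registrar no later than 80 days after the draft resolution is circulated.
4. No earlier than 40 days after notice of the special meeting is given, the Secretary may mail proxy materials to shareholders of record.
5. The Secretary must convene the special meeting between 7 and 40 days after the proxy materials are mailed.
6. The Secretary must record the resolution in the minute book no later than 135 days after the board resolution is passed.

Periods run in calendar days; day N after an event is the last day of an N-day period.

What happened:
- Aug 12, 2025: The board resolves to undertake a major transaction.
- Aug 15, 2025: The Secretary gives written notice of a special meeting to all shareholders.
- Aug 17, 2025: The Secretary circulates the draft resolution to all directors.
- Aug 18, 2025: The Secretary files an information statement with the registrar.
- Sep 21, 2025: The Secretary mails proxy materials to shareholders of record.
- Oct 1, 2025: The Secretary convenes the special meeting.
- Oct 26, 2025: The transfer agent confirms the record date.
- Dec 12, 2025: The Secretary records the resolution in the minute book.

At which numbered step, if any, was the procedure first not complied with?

(1) due by Aug 12, 2025 + 36 days = Sep 17, 2025; completed Aug 15, 2025, before the deadline.
(2) due by Aug 15, 2025 + 69 days = Oct 23, 2025; completed Aug 17, 2025, before the deadline.
(3) due by Aug 17, 2025 + 80 days = Nov 5, 2025; Aug 18, 2025 is within that limit.
(4) permitted from Aug 15, 2025 + 40 days = Sep 24, 2025 onward; done Sep 21, 2025 — 3 days too early.

Step 4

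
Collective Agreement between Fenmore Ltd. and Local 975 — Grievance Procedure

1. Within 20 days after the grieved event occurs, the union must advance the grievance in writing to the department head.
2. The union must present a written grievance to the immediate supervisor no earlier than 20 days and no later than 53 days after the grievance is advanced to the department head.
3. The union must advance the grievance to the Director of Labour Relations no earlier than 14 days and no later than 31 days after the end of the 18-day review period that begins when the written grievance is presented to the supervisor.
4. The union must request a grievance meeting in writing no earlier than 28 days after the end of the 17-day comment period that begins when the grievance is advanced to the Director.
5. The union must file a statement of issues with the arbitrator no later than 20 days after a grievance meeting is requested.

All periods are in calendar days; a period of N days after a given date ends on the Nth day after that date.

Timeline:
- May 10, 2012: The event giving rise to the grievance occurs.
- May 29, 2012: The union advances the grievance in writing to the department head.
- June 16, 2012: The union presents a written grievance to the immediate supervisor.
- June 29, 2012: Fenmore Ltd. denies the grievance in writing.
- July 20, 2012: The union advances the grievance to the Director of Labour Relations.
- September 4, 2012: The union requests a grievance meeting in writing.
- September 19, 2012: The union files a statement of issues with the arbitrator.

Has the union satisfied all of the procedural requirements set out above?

Step 1 — counting 20 days from May 10, 2012 (when the grieved event occurs) gives a deadline of May 30, 2012; done May 29, 2012 — timely.
Step 2 — 20 and 53 days from May 29, 2012 (when the grievance is advanced to the department head) are June 18, 2012 and July 21, 2012 respectively; done June 16, 2012 — 2 days before the window opened.

No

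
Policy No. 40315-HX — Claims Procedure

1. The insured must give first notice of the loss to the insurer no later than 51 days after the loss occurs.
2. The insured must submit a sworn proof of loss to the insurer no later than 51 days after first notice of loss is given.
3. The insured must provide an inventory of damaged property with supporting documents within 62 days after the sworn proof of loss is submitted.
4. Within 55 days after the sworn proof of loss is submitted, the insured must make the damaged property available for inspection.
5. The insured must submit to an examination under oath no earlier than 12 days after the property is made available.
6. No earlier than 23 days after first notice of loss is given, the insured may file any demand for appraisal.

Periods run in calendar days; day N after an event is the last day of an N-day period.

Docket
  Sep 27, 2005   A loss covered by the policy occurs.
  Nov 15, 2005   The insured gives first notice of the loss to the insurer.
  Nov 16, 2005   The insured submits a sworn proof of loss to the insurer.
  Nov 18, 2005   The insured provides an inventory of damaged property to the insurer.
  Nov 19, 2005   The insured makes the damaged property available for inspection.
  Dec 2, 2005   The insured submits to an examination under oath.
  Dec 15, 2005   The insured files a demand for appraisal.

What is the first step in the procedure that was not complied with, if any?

None — every step was satisfied

Step 1: 51 days after Sep 27, 2005 (when the loss occurs) is Nov 17, 2005; completed Nov 15, 2005, before the deadline.
Step 2: 51 days after Nov 15, 2005 (when first notice of loss is given) is Jan 5, 2006; completed Nov 16, 2005, before the deadline.
Step 3: 62 days after Nov 16, 2005 (when the sworn proof of loss is submitted) is Jan 17, 2006; done Nov 18, 2005 — timely.
Step 4: 55 days after Nov 16, 2005 (when the sworn proof of loss is submitted) is Jan 10, 2006; done Nov 19, 2005 — timely.
Step 5: the earliest permitted date is 12 days after Nov 19, 2005 (when the property is made available), i.e. Dec 1, 2005; done Dec 2, 2005, after the minimum wait.
Step 6: the earliest permitted date is 23 days after Nov 15, 2005 (when first notice of loss is given), i.e. Dec 8, 2005; Dec 15, 2005 is on or after that date.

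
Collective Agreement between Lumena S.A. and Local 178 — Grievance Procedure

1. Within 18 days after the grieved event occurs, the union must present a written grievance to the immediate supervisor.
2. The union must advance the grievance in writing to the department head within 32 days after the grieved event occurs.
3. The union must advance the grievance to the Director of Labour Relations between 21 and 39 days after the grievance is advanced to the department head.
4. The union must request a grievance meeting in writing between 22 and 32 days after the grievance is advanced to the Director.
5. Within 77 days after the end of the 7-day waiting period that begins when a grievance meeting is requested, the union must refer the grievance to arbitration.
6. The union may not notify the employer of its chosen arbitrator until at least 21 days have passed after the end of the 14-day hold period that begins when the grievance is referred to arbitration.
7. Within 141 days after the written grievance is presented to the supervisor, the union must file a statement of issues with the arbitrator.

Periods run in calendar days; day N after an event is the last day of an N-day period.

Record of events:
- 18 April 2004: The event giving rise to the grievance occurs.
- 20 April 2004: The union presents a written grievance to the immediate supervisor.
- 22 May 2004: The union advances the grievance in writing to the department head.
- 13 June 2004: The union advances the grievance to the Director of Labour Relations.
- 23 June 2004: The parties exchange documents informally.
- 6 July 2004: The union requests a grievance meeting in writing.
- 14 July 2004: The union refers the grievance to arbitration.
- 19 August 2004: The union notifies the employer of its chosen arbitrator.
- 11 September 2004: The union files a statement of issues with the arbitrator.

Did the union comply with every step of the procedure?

Step 1: 18 days after 18 April 2004 (when the grieved event occurs) is 6 May 2004; 20 April 2004 is within that limit.
Step 2: 32 days after 18 April 2004 (when the grieved event occurs) is 20 May 2004; not done until 22 May 2004, 2 days after the deadline.
The analysis stops there.

No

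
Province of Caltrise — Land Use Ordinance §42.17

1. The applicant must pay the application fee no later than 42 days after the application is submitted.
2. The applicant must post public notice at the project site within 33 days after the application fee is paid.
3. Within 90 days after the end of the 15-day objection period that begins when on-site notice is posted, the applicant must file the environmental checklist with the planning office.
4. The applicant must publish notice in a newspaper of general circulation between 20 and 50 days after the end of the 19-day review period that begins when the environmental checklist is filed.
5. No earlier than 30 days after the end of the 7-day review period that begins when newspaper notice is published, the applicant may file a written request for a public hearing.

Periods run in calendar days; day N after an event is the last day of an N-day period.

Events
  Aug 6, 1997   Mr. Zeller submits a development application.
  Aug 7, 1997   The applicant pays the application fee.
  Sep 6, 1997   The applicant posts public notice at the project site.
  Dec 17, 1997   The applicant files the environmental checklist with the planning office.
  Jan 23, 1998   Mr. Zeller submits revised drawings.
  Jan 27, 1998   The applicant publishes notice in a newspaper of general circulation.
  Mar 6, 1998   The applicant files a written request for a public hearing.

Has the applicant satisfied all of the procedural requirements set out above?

(1) due by Aug 6, 1997 + 42 days = Sep 17, 1997; done Aug 7, 1997 — timely.
(2) due by Aug 7, 1997 + 33 days = Sep 9, 1997; completed Sep 6, 1997, before the deadline.
(3) due by Sep 21, 1997 + 90 days = Dec 20, 1997; completed Dec 17, 1997, before the deadline.
(4) the permitted window runs from Jan 5, 1998 + 20 = Jan 25, 1998 to Jan 5, 1998 + 50 = Feb 24, 1998; done Jan 27, 1998 — within the window.
(5) permitted from Feb 3, 1998 + 30 days = Mar 5, 1998 onward; done Mar 6, 1998, after the minimum wait.

Yes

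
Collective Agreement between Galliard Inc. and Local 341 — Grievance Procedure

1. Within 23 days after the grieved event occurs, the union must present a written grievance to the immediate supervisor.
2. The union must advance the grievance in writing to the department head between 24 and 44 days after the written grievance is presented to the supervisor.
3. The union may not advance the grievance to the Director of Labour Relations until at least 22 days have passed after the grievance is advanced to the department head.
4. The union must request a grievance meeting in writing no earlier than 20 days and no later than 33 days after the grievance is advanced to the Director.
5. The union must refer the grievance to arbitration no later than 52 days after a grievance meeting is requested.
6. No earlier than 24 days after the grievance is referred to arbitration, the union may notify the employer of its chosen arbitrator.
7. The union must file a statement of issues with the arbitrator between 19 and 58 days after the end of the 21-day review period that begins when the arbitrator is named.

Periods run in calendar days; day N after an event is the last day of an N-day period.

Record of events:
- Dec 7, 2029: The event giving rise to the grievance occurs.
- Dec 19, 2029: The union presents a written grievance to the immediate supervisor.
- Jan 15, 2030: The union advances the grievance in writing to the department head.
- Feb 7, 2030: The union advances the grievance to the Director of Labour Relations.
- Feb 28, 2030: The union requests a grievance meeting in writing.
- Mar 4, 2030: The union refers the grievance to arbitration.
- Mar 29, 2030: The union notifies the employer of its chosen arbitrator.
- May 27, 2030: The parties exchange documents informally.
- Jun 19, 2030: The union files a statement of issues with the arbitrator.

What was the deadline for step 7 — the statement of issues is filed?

The arbitrator is named on Mar 29, 2030; the 21-day review period therefore ends Apr 19, 2030, and step 7 runs from that date. The window is 19–58 days after Apr 19, 2030; it closes on Jun 16, 2030.

Jun 16, 2030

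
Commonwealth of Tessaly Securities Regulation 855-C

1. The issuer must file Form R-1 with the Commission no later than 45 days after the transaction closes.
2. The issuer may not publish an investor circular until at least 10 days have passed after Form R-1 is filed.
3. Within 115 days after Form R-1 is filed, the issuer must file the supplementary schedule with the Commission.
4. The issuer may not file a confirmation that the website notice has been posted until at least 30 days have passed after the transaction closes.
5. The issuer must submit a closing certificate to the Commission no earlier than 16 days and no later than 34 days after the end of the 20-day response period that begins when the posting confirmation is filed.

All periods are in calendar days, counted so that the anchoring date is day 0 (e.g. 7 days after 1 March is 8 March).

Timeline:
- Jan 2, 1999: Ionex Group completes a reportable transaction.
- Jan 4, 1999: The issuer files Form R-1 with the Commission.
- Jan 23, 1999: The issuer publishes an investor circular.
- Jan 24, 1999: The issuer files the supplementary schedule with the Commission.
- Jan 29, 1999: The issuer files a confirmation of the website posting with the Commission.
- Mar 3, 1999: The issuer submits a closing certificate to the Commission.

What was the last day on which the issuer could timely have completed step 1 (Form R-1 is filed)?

Feb 16, 1999

Step 1 runs from Jan 2, 1999, when the transaction closes. 45 days after Jan 2, 1999 is Feb 16, 1999.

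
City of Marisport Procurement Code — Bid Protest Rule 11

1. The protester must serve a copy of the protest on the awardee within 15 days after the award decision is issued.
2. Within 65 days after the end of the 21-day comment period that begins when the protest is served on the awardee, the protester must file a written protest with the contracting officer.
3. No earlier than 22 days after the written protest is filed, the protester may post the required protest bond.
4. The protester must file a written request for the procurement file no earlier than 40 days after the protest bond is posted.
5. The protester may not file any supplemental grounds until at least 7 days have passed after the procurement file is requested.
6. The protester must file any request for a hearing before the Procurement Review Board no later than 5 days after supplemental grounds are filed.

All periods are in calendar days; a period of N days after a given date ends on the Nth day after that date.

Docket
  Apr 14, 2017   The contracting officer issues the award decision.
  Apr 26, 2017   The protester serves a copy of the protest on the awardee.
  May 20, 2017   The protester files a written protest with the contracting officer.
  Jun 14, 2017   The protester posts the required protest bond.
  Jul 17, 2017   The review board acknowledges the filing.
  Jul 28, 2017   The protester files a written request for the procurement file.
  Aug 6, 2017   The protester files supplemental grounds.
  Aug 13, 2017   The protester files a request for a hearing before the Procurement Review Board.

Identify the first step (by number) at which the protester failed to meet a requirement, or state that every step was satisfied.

(1) due by Apr 14, 2017 + 15 days = Apr 29, 2017; Apr 26, 2017 is within that limit.
(2) due by May 17, 2017 + 65 days = Jul 21, 2017; completed May 20, 2017, before the deadline.
(3) permitted from May 20, 2017 + 22 days = Jun 11, 2017 onward; Jun 14, 2017 is on or after that date.
(4) permitted from Jun 14, 2017 + 40 days = Jul 24, 2017 onward; done Jul 28, 2017, after the minimum wait.
(5) permitted from Jul 28, 2017 + 7 days = Aug 4, 2017 onward; Aug 6, 2017 is on or after that date.
(6) due by Aug 6, 2017 + 5 days = Aug 11, 2017; Aug 13, 2017 misses that deadline by 2 days.
The procedure was therefore not followed at step 6.

Step 6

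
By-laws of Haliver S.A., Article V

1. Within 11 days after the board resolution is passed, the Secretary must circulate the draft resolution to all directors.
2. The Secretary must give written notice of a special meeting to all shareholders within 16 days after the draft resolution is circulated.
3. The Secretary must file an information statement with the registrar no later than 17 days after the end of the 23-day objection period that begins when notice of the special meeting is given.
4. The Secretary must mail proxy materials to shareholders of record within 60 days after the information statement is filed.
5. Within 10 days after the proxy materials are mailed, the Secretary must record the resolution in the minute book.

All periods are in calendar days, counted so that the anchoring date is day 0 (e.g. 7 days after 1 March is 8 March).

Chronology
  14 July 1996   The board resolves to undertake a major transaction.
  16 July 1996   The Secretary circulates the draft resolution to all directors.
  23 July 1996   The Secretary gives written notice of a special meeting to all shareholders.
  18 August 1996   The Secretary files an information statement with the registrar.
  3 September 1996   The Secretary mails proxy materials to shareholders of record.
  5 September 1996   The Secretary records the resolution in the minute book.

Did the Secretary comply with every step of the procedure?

Yes

(1) due by 14 July 1996 + 11 days = 25 July 1996; done 16 July 1996 — timely.
(2) due by 16 July 1996 + 16 days = 1 August 1996; 23 July 1996 is within that limit.
(3) due by 15 August 1996 + 17 days = 1 September 1996; completed 18 August 1996, before the deadline.
(4) due by 18 August 1996 + 60 days = 17 October 1996; completed 3 September 1996, before the deadline.
(5) due by 3 September 1996 + 10 days = 13 September 1996; done 5 September 1996 — timely.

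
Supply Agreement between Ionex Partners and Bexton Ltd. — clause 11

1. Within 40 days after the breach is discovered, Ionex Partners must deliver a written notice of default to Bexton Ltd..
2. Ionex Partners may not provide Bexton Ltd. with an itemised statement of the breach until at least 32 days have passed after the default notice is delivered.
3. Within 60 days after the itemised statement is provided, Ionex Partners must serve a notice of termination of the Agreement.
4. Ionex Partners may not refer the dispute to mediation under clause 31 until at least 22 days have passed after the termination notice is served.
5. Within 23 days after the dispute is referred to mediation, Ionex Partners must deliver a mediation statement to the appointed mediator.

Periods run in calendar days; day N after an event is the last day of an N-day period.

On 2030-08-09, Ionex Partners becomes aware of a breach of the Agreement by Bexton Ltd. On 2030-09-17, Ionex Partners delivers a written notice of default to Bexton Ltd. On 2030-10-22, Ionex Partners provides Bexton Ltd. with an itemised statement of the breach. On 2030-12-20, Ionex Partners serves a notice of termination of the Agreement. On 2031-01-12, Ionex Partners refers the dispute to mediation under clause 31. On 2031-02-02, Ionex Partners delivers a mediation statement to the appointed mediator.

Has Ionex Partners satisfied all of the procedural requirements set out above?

Yes

(1) due by 2030-08-09 + 40 days = 2030-09-18; 2030-09-17 is within that limit.
(2) permitted from 2030-09-17 + 32 days = 2030-10-19 onward; done 2030-10-22, after the minimum wait.
(3) due by 2030-10-22 + 60 days = 2030-12-21; 2030-12-20 is within that limit.
(4) permitted from 2030-12-20 + 22 days = 2031-01-11 onward; done 2031-01-12 — permitted.
(5) due by 2031-01-12 + 23 days = 2031-02-04; done 2031-02-02 — timely.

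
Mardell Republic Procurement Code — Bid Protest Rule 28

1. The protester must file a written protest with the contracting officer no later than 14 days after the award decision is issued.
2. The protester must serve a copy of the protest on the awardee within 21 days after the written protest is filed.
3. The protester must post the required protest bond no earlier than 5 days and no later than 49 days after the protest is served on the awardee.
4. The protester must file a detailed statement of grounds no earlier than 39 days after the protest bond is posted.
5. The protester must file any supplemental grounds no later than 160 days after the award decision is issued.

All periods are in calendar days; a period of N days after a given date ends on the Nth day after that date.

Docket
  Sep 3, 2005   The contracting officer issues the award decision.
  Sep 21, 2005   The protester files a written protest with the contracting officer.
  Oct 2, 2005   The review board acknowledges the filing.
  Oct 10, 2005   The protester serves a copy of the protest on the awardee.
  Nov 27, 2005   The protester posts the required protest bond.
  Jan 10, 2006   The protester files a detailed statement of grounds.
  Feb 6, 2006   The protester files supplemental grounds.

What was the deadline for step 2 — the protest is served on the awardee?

Step 2 runs from Sep 21, 2005, when the written protest is filed. 21 days after Sep 21, 2005 is Oct 12, 2005.

Oct 12, 2005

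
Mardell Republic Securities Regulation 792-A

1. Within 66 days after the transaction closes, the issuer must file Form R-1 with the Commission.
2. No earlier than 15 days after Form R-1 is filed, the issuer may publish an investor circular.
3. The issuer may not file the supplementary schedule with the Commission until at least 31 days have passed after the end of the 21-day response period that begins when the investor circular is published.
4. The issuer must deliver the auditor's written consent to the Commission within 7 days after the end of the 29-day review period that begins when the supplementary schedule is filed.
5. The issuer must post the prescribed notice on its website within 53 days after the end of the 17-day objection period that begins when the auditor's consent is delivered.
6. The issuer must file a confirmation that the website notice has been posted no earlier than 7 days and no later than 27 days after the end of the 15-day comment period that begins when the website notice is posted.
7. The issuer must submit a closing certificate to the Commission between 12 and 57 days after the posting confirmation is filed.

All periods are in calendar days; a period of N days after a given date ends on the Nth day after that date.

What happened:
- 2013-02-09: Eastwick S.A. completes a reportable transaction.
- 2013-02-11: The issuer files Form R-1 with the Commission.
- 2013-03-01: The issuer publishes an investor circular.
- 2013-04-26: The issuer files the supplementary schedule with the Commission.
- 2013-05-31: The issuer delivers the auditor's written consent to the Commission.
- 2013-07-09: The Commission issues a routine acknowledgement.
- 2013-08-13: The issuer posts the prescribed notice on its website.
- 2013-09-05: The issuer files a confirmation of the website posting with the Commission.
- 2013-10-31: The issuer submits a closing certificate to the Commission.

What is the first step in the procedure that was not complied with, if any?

Step 1: 66 days after 2013-02-09 (when the transaction closes) is 2013-04-16; completed 2013-02-11, before the deadline.
Step 2: the earliest permitted date is 15 days after 2013-02-11 (when Form R-1 is filed), i.e. 2013-02-26; done 2013-03-01 — permitted.
Step 3: the earliest permitted date is 31 days after 2013-03-22 (end of the 21-day response period, which began when the investor circular is published on 2013-03-01), i.e. 2013-04-22; done 2013-04-26 — permitted.
Step 4: 7 days after 2013-05-25 (end of the 29-day review period, which began when the supplementary schedule is filed on 2013-04-26) is 2013-06-01; 2013-05-31 is within that limit.
Step 5: 53 days after 2013-06-17 (end of the 17-day objection period, which began when the auditor's consent is delivered on 2013-05-31) is 2013-08-09; done 2013-08-13 — 4 days late.

Step 5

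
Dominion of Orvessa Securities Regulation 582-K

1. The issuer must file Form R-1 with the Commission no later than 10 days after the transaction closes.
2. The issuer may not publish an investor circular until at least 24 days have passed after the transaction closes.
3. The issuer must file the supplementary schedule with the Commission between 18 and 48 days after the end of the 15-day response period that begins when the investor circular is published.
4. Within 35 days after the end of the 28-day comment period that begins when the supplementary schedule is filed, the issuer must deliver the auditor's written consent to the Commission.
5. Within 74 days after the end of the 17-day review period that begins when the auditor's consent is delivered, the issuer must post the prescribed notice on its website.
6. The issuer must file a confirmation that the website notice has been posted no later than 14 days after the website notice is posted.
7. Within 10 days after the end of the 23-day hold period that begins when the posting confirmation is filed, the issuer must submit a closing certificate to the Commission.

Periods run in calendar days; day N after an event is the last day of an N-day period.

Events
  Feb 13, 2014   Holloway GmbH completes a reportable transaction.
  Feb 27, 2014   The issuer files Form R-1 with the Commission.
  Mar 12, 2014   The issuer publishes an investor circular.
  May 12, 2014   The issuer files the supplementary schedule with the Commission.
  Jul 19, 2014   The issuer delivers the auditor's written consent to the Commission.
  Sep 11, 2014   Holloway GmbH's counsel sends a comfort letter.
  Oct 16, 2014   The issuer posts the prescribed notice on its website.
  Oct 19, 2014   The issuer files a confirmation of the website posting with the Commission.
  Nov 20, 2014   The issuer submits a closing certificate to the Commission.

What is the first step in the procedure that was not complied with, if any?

(1) due by Feb 13, 2014 + 10 days = Feb 23, 2014; done Feb 27, 2014 — 4 days late.
The procedure was therefore not followed at step 1.

Step 1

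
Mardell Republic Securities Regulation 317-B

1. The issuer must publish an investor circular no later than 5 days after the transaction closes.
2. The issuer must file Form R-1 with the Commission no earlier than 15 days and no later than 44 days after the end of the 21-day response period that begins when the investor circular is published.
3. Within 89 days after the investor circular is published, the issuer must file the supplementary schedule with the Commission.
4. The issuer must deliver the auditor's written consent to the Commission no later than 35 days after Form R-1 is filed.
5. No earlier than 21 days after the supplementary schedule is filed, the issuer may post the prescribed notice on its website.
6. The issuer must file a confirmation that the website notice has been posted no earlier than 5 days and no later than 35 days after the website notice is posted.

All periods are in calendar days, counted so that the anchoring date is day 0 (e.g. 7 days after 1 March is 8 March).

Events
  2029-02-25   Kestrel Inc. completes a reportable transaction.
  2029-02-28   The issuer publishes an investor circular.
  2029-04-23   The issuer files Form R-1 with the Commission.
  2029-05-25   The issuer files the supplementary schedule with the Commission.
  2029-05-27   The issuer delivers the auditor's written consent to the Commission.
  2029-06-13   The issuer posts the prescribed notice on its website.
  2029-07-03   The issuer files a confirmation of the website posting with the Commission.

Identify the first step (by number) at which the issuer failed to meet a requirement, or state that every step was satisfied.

Step 5

Step 1: 5 days after 2029-02-25 (when the transaction closes) is 2029-03-02; 2029-02-28 is within that limit.
Step 2: the window is 15–44 days after 2029-03-21 (end of the 21-day response period, which began when the investor circular is published on 2029-02-28), so 2029-04-05 through 2029-05-04; done 2029-04-23, which is between those dates.
Step 3: 89 days after 2029-02-28 (when the investor circular is published) is 2029-05-28; done 2029-05-25 — timely.
Step 4: 35 days after 2029-04-23 (when Form R-1 is filed) is 2029-05-28; completed 2029-05-27, before the deadline.
Step 5: the earliest permitted date is 21 days after 2029-05-25 (when the supplementary schedule is filed), i.e. 2029-06-15; done 2029-06-13 — 2 days too early.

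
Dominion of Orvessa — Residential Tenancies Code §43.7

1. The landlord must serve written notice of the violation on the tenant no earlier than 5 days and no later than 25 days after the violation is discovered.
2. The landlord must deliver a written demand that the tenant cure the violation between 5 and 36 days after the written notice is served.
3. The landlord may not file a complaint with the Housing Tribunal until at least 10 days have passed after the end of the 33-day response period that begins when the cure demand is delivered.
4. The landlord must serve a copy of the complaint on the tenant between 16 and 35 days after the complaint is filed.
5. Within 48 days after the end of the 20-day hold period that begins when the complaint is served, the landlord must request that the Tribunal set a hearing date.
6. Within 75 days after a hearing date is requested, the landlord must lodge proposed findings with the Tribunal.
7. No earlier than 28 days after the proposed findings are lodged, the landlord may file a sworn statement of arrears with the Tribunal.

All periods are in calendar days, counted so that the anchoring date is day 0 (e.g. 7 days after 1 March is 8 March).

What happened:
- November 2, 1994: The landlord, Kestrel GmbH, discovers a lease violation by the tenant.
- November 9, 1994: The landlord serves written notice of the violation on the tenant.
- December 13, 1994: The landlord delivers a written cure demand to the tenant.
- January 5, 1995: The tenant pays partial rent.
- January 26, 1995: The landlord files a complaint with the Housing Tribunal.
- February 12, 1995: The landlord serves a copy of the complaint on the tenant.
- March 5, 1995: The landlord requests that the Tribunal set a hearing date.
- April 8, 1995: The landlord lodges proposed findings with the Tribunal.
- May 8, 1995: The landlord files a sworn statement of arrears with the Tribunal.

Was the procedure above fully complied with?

Yes

(1) the permitted window runs from November 2, 1994 + 5 = November 7, 1994 to November 2, 1994 + 25 = November 27, 1994; done November 9, 1994, which is between those dates.
(2) the permitted window runs from November 9, 1994 + 5 = November 14, 1994 to November 9, 1994 + 36 = December 15, 1994; December 13, 1994 falls inside that range.
(3) permitted from January 15, 1995 + 10 days = January 25, 1995 onward; done January 26, 1995, after the minimum wait.
(4) the permitted window runs from January 26, 1995 + 16 = February 11, 1995 to January 26, 1995 + 35 = March 2, 1995; done February 12, 1995, which is between those dates.
(5) due by March 4, 1995 + 48 days = April 21, 1995; completed March 5, 1995, before the deadline.
(6) due by March 5, 1995 + 75 days = May 19, 1995; completed April 8, 1995, before the deadline.
(7) permitted from April 8, 1995 + 28 days = May 6, 1995 onward; May 8, 1995 is on or after that date.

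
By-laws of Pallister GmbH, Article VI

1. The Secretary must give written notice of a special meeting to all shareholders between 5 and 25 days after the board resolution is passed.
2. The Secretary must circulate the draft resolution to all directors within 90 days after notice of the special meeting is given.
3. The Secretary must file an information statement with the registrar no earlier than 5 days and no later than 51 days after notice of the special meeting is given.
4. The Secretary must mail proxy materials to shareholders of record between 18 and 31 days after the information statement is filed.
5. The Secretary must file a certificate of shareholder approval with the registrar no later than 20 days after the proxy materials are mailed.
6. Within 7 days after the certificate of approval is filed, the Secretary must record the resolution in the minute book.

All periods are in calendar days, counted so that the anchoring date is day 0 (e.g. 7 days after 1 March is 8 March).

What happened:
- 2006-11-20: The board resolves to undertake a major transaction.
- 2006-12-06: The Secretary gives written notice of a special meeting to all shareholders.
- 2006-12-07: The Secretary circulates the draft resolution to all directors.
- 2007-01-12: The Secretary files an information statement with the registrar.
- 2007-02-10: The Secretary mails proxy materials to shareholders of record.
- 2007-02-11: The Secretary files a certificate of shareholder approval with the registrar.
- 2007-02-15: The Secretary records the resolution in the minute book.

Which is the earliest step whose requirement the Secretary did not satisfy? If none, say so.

None — every step was satisfied

Step 1 — 5 and 25 days from 2006-11-20 (when the board resolution is passed) are 2006-11-25 and 2006-12-15 respectively; done 2006-12-06, which is between those dates.
Step 2 — counting 90 days from 2006-12-06 (when notice of the special meeting is given) gives a deadline of 2007-03-06; completed 2006-12-07, before the deadline.
Step 3 — 5 and 51 days from 2006-12-06 (when notice of the special meeting is given) are 2006-12-11 and 2007-01-26 respectively; done 2007-01-12, which is between those dates.
Step 4 — 18 and 31 days from 2007-01-12 (when the information statement is filed) are 2007-01-30 and 2007-02-12 respectively; 2007-02-10 falls inside that range.
Step 5 — counting 20 days from 2007-02-10 (when the proxy materials are mailed) gives a deadline of 2007-03-02; done 2007-02-11 — timely.
Step 6 — counting 7 days from 2007-02-11 (when the certificate of approval is filed) gives a deadline of 2007-02-18; done 2007-02-15 — timely.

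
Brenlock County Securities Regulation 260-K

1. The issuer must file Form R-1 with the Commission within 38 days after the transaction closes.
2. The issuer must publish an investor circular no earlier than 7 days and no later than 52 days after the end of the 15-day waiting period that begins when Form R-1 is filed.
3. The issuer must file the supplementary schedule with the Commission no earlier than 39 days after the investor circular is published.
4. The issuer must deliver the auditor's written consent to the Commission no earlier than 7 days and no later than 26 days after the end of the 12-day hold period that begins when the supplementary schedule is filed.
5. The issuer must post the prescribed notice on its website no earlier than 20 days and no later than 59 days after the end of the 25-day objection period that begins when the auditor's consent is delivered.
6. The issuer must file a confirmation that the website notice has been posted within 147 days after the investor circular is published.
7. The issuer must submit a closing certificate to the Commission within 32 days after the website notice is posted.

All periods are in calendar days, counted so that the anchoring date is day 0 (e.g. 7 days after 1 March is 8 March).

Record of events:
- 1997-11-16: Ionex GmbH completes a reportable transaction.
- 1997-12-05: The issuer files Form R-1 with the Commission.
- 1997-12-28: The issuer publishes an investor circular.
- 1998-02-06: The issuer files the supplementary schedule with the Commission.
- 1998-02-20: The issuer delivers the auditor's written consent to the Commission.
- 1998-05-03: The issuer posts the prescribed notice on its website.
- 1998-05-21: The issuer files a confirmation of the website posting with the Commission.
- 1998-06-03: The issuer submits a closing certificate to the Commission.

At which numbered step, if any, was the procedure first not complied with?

Step 1: 38 days after 1997-11-16 (when the transaction closes) is 1997-12-24; 1997-12-05 is within that limit.
Step 2: the window is 7–52 days after 1997-12-20 (end of the 15-day waiting period, which began when Form R-1 is filed on 1997-12-05), so 1997-12-27 through 1998-02-10; done 1997-12-28 — within the window.
Step 3: the earliest permitted date is 39 days after 1997-12-28 (when the investor circular is published), i.e. 1998-02-05; 1998-02-06 is on or after that date.
Step 4: the window is 7–26 days after 1998-02-18 (end of the 12-day hold period, which began when the supplementary schedule is filed on 1998-02-06), so 1998-02-25 through 1998-03-16; done 1998-02-20 — 5 days before the window opened.
Later steps need not be reached.

Step 4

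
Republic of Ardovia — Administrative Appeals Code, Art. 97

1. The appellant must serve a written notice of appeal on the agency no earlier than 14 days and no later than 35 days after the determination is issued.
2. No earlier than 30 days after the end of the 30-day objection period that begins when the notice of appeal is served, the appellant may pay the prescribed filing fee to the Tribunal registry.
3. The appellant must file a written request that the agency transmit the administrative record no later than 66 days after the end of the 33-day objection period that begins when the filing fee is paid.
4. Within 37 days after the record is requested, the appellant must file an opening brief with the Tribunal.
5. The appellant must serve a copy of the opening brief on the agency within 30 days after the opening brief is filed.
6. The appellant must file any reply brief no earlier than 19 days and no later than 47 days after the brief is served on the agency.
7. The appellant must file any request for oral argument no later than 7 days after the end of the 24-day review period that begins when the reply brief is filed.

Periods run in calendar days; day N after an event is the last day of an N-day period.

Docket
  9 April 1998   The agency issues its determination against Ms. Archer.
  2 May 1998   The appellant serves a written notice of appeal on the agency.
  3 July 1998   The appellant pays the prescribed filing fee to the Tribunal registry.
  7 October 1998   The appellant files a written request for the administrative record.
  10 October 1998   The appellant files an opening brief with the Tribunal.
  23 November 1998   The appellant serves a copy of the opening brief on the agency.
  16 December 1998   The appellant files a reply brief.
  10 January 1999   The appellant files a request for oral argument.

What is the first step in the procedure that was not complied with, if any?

Step 5

Step 1 — 14 and 35 days from 9 April 1998 (when the determination is issued) are 23 April 1998 and 14 May 1998 respectively; done 2 May 1998 — within the window.
Step 2 — must wait 30 days from 1 June 1998 (end of the 30-day objection period, which began when the notice of appeal is served on 2 May 1998), so not before 1 July 1998; done 3 July 1998 — permitted.
Step 3 — counting 66 days from 5 August 1998 (end of the 33-day objection period, which began when the filing fee is paid on 3 July 1998) gives a deadline of 10 October 1998; completed 7 October 1998, before the deadline.
Step 4 — counting 37 days from 7 October 1998 (when the record is requested) gives a deadline of 13 November 1998; 10 October 1998 is within that limit.
Step 5 — counting 30 days from 10 October 1998 (when the opening brief is filed) gives a deadline of 9 November 1998; done 23 November 1998 — 14 days late.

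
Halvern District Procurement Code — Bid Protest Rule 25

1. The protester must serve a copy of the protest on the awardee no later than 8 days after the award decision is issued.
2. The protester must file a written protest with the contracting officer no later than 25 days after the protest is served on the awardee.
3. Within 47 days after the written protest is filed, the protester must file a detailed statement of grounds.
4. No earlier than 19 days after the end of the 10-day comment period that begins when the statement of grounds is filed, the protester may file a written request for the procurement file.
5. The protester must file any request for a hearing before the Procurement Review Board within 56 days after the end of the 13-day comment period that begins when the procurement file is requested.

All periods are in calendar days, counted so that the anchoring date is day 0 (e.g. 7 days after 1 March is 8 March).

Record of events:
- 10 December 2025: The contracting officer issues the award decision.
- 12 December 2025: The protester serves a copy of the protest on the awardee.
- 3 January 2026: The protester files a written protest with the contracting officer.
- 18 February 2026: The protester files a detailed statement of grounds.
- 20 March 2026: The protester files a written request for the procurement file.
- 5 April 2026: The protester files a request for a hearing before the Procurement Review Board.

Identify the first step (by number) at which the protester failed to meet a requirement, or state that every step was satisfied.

None — every step was satisfied

(1) due by 10 December 2025 + 8 days = 18 December 2025; 12 December 2025 is within that limit.
(2) due by 12 December 2025 + 25 days = 6 January 2026; 3 January 2026 is within that limit.
(3) due by 3 January 2026 + 47 days = 19 February 2026; done 18 February 2026 — timely.
(4) permitted from 28 February 2026 + 19 days = 19 March 2026 onward; done 20 March 2026 — permitted.
(5) due by 2 April 2026 + 56 days = 28 May 2026; completed 5 April 2026, before the deadline.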